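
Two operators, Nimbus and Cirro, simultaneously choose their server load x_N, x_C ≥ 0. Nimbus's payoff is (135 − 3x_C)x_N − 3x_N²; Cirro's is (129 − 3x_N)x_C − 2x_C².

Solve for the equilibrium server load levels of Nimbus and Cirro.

10.2, 24.6

Expanding Nimbus's payoff: 135x_N − 3x_Cx_N − 3x_N².
∂π/∂x_N = 135 − 3x_C − 6x_N = 0, so x_N = 22.5 − 0.5x_C.
Likewise for Cirro: x_C = 32.25 − 0.75x_N.
Solving the two reaction functions simultaneously: (1 − (−0.5)(−0.75))x_N = 22.5 − 0.5·32.25, so 0.625x_N = 6.375 and x_N = 10.2.
Then x_C = 32.25 − 0.75·10.2 = 24.6.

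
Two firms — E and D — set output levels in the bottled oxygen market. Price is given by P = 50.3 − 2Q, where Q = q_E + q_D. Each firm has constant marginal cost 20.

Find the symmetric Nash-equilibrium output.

Firm E's profit: π = q_E(50.3 − 2(q_E + q_D)) − 20q_E.
∂π/∂q_E = 30.3 − 4q_E − 2q_D = 0, so q_E = 7.575 − 0.5q_D.
The game is symmetric, so in equilibrium q_D = q_E: the reaction function gives 1.5q_E = 7.575, hence q_E = 5.05.

5.05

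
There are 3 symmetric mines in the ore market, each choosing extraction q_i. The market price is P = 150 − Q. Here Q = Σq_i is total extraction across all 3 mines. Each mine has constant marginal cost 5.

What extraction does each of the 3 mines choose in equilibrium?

36.25

A representative mine's profit is π_i = q_i(150 − Q) − 5q_i, with Q = q_i + Σ_{j≠i} q_j.
First-order condition: 145 − 2q_i − Σ_{j≠i} q_j = 0.
In a symmetric equilibrium every mine chooses the same q, so Σ_{j≠i} q_j = 2q. The condition becomes 145 − 4q = 0, giving q = 145/4 = 36.25.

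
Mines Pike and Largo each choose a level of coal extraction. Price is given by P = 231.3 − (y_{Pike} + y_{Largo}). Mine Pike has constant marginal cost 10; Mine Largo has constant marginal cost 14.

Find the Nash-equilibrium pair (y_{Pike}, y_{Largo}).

75.1, 71.1

Mine Pike's profit: π = y_{Pike}(231.3 − (y_{Pike} + y_{Largo})) − 10y_{Pike}.
∂π/∂y_{Pike} = 221.3 − 2y_{Pike} − y_{Largo} = 0, so y_{Pike} = 110.65 − 0.5y_{Largo}.
By the same steps for Largo: y_{Largo} = 108.65 − 0.5y_{Pike}.
Plugging y_{Largo} into Pike's best response: y_{Pike} = 110.65 − 0.5(108.65 − 0.5y_{Pike}) ⇒ 0.75y_{Pike} = 56.325, so y_{Pike} = 75.1.
Then y_{Largo} = 108.65 − 0.5·75.1 = 71.1.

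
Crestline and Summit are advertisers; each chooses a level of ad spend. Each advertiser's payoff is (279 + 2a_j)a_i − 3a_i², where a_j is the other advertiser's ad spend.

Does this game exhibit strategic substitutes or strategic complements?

Crestline's payoff is (279 + 2a_S)a_C − 3a_C².
∂π/∂a_C = 279 + 2a_S − 6a_C = 0, so a_C = 46.5 + (1/3)a_S.
The best-response slope da_C/da_S = 1/3 > 0: the reaction function is upward-sloping, so the choices are strategic complements.

strategic complements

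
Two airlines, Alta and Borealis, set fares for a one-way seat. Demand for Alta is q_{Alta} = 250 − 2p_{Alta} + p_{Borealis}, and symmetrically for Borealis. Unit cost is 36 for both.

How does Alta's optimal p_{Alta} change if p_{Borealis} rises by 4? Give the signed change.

1

Alta's profit: π = (p_{Alta} − 36)(250 − 2p_{Alta} + p_{Borealis}).
∂π/∂p_{Alta} = 322 − 4p_{Alta} + p_{Borealis} = 0 ⇒ p_{Alta} = 80.5 + 0.25p_{Borealis}.
The reaction-function slope is 0.25, so a 4-unit rise in p_{Borealis} moves p_{Alta} by 0.25 × 4 = 1. Alta's best response rises — the actions are strategic complements.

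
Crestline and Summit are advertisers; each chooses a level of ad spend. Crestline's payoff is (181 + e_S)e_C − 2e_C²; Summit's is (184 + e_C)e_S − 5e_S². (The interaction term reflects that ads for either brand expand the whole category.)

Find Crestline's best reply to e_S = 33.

Expanding Crestline's payoff: 181e_C + e_Se_C − 2e_C².
∂π/∂e_C = 181 + e_S − 4e_C = 0, so e_C = 45.25 + 0.25e_S.
At e_S = 33: e_C = 45.25 + 0.25·33 = 53.5.

53.5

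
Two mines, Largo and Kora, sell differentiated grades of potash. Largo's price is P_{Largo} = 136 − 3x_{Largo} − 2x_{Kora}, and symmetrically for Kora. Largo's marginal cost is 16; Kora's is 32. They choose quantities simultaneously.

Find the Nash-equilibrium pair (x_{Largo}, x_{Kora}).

16, 12

Mine Largo's profit: π = x_{Largo}(136 − 3x_{Largo} − 2x_{Kora}) − 16x_{Largo}.
∂π/∂x_{Largo} = 120 − 6x_{Largo} − 2x_{Kora} = 0 ⇒ x_{Largo} = 20 − (1/3)x_{Kora}.
Similarly x_{Kora} = 52/3 − (1/3)x_{Largo}.
Plugging x_{Kora} into Largo's best response: x_{Largo} = 20 − (1/3)(52/3 − (1/3)x_{Largo}) ⇒ (8/9)x_{Largo} = 128/9, so x_{Largo} = 16.
Then x_{Kora} = 52/3 − (1/3)·16 = 12.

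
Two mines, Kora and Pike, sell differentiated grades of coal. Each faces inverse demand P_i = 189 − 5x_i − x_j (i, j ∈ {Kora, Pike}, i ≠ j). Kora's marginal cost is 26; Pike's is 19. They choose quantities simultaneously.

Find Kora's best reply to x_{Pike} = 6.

15.7

Mine Kora's profit: π = x_{Kora}(189 − 5x_{Kora} − x_{Pike}) − 26x_{Kora}.
∂π/∂x_{Kora} = 163 − 10x_{Kora} − x_{Pike} = 0 ⇒ x_{Kora} = 16.3 − 0.1x_{Pike}.
At x_{Pike} = 6: x_{Kora} = 16.3 − 0.1·6 = 15.7.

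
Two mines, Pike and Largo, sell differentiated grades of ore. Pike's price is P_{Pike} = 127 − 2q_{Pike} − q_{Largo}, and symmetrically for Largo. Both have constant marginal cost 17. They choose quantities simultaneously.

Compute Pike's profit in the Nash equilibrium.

Mine Pike's profit: π = q_{Pike}(127 − 2q_{Pike} − q_{Largo}) − 17q_{Pike}.
∂π/∂q_{Pike} = 110 − 4q_{Pike} − q_{Largo} = 0 ⇒ q_{Pike} = 27.5 − 0.25q_{Largo}.
By symmetry q_{Largo} = q_{Pike}; substituting into the reaction function, 1.25q_{Pike} = 27.5 and q_{Pike} = 22.
P_{Pike} = 127 − 2·22 − 22 = 61.
Profit = (61 − 17)·22 = 968.

968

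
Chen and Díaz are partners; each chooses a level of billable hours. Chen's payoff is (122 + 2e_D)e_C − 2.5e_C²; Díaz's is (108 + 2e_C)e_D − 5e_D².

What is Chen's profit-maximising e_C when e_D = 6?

26.8

Expanding Chen's payoff: 122e_C + 2e_De_C − 2.5e_C².
∂π/∂e_C = 122 + 2e_D − 5e_C = 0, so e_C = 24.4 + 0.4e_D.
At e_D = 6: e_C = 24.4 + 0.4·6 = 26.8.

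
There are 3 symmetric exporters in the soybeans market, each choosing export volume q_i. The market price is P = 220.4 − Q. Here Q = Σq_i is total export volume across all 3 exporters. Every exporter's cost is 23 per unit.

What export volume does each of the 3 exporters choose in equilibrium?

49.35

A representative exporter's profit is π_i = q_i(220.4 − Q) − 23q_i, with Q = q_i + Σ_{j≠i} q_j.
First-order condition: 197.4 − 2q_i − Σ_{j≠i} q_j = 0.
With identical exporters, set every q_j = q: then 197.4 − 2q − 2q = 0, i.e. q = 197.4/4 = 49.35.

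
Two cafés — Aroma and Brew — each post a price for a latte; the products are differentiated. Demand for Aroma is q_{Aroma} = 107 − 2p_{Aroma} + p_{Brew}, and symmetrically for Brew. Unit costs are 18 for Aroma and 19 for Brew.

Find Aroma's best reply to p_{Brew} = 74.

54.25

Aroma's profit: π = (p_{Aroma} − 18)(107 − 2p_{Aroma} + p_{Brew}).
∂π/∂p_{Aroma} = 143 − 4p_{Aroma} + p_{Brew} = 0 ⇒ p_{Aroma} = 35.75 + 0.25p_{Brew}.
At p_{Brew} = 74: p_{Aroma} = 35.75 + 0.25·74 = 54.25.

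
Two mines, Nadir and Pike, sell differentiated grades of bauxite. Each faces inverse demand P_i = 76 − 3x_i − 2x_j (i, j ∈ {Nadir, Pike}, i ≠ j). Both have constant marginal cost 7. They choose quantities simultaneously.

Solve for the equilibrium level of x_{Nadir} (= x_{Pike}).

8.625

Mine Nadir's profit: π = x_{Nadir}(76 − 3x_{Nadir} − 2x_{Pike}) − 7x_{Nadir}.
∂π/∂x_{Nadir} = 69 − 6x_{Nadir} − 2x_{Pike} = 0 ⇒ x_{Nadir} = 11.5 − (1/3)x_{Pike}.
Setting x_{Nadir} = x_{Pike} in the reaction function: x_{Nadir} = 11.5 − (1/3)x_{Nadir}, so x_{Nadir} = 11.5 / (4/3) = 8.625.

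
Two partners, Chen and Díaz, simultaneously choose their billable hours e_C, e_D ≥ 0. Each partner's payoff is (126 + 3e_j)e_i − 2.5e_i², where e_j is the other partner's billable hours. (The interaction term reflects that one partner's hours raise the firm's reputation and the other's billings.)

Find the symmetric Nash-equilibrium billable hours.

Chen's payoff is (126 + 3e_D)e_C − 2.5e_C².
∂π/∂e_C = 126 + 3e_D − 5e_C = 0, so e_C = 25.2 + 0.6e_D.
By symmetry e_D = e_C; substituting into the reaction function, 0.4e_C = 25.2 and e_C = 63.

63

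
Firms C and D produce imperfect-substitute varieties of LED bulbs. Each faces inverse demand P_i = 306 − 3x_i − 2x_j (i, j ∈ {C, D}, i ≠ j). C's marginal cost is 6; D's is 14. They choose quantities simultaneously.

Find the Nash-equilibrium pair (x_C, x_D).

Firm C's profit: π = x_C(306 − 3x_C − 2x_D) − 6x_C.
∂π/∂x_C = 300 − 6x_C − 2x_D = 0 ⇒ x_C = 50 − (1/3)x_D.
Similarly x_D = 146/3 − (1/3)x_C.
Substituting the second reaction function into the first: x_C = 50 − (1/3)(146/3 − (1/3)x_C), which gives (8/9)x_C = 304/9 ⇒ x_C = 38.
Then x_D = 146/3 − (1/3)·38 = 36.

38, 36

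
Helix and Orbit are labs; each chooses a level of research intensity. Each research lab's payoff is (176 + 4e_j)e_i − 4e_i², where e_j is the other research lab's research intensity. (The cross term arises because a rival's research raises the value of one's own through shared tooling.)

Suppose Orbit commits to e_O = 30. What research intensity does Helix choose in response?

37

Helix's payoff is (176 + 4e_O)e_H − 4e_H².
∂π/∂e_H = 176 + 4e_O − 8e_H = 0, so e_H = 22 + 0.5e_O.
At e_O = 30: e_H = 22 + 0.5·30 = 37.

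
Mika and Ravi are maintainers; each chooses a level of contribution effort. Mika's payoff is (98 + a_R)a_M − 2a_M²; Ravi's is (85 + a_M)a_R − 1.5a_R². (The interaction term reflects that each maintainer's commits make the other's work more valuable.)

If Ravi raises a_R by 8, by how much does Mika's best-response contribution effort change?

2

Expanding Mika's payoff: 98a_M + a_Ra_M − 2a_M².
∂π/∂a_M = 98 + a_R − 4a_M = 0, so a_M = 24.5 + 0.25a_R.
The reaction-function slope is 0.25, so an 8-unit rise in a_R moves a_M by 0.25 × 8 = 2. Mika's best response rises — the actions are strategic complements.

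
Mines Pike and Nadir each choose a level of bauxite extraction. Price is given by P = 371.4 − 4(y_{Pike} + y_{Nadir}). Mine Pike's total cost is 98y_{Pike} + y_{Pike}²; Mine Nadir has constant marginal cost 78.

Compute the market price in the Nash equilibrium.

193.025

Mine Pike's profit: π = y_{Pike}(371.4 − 4(y_{Pike} + y_{Nadir})) − 98y_{Pike} − y_{Pike}².
∂π/∂y_{Pike} = 273.4 − 10y_{Pike} − 4y_{Nadir} = 0, so y_{Pike} = 27.34 − 0.4y_{Nadir}.
For Nadir: ∂π/∂y_{Nadir} = 293.4 − 8y_{Nadir} − 4y_{Pike} = 0 ⇒ y_{Nadir} = 36.675 − 0.5y_{Pike}.
Substituting the second reaction function into the first: y_{Pike} = 27.34 − 0.4(36.675 − 0.5y_{Pike}), which gives 0.8y_{Pike} = 12.67 ⇒ y_{Pike} = 15.8375.
Then y_{Nadir} = 36.675 − 0.5·15.8375 = 4601/160.
Equilibrium price: P = 371.4 − 4·(1427/32) = 193.025.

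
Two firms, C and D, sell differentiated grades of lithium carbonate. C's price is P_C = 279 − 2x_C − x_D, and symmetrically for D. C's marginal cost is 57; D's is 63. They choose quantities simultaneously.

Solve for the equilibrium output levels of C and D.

Firm C's profit: π = x_C(279 − 2x_C − x_D) − 57x_C.
∂π/∂x_C = 222 − 4x_C − x_D = 0 ⇒ x_C = 55.5 − 0.25x_D.
Similarly x_D = 54 − 0.25x_C.
Solving the two reaction functions simultaneously: (1 − (−0.25)(−0.25))x_C = 55.5 − 0.25·54, so 0.9375x_C = 42 and x_C = 44.8.
Then x_D = 54 − 0.25·44.8 = 42.8.

44.8, 42.8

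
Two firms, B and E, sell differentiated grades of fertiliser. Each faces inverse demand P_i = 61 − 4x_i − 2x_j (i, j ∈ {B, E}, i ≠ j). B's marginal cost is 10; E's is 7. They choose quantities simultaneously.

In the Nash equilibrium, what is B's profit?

100

Firm B's profit: π = x_B(61 − 4x_B − 2x_E) − 10x_B.
∂π/∂x_B = 51 − 8x_B − 2x_E = 0 ⇒ x_B = 6.375 − 0.25x_E.
Similarly x_E = 6.75 − 0.25x_B.
Solving the two reaction functions simultaneously: (1 − (−0.25)(−0.25))x_B = 6.375 − 0.25·6.75, so 0.9375x_B = 4.6875 and x_B = 5.
Then x_E = 6.75 − 0.25·5 = 5.5.
P_B = 61 − 4·5 − 2·5.5 = 30.
Profit = (30 − 10)·5 = 100.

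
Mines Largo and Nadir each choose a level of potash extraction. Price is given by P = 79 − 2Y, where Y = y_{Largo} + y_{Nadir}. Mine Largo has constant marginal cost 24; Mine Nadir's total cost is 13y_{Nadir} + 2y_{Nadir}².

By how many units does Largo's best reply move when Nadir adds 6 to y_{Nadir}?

Mine Largo's profit: π = y_{Largo}(79 − 2(y_{Largo} + y_{Nadir})) − 24y_{Largo}.
∂π/∂y_{Largo} = 55 − 4y_{Largo} − 2y_{Nadir} = 0, so y_{Largo} = 13.75 − 0.5y_{Nadir}.
The reaction-function slope is −0.5, so a 6-unit rise in y_{Nadir} moves y_{Largo} by −0.5 × 6 = −3. Largo's best response falls — the actions are strategic substitutes.

-3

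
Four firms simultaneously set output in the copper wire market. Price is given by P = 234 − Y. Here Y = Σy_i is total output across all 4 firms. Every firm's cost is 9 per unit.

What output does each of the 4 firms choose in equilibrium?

45

A representative firm's profit is π_i = y_i(234 − Y) − 9y_i, with Y = y_i + Σ_{j≠i} y_j.
First-order condition: 225 − 2y_i − Σ_{j≠i} y_j = 0.
With identical firms, set every y_j = y: then 225 − 2y − 3y = 0, i.e. y = 225/5 = 45.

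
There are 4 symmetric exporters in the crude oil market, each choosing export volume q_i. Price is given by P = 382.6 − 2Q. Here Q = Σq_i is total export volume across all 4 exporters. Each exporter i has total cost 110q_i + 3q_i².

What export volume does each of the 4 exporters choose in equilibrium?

17.0375

A representative exporter's profit is π_i = q_i(382.6 − 2Q) − 110q_i − 3q_i², with Q = q_i + Σ_{j≠i} q_j.
First-order condition: 272.6 − 10q_i − 2Σ_{j≠i} q_j = 0.
In a symmetric equilibrium every exporter chooses the same q, so Σ_{j≠i} q_j = 3q. The condition becomes 272.6 − 16q = 0, giving q = 272.6/16 = 17.0375.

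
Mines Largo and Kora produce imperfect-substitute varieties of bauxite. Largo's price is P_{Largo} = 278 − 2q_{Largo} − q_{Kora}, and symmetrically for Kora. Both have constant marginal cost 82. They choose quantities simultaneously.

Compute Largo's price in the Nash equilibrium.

Mine Largo's profit: π = q_{Largo}(278 − 2q_{Largo} − q_{Kora}) − 82q_{Largo}.
∂π/∂q_{Largo} = 196 − 4q_{Largo} − q_{Kora} = 0 ⇒ q_{Largo} = 49 − 0.25q_{Kora}.
Setting q_{Largo} = q_{Kora} in the reaction function: q_{Largo} = 49 − 0.25q_{Largo}, so q_{Largo} = 49 / 1.25 = 39.2.
P_{Largo} = 278 − 2·39.2 − 39.2 = 160.4.

160.4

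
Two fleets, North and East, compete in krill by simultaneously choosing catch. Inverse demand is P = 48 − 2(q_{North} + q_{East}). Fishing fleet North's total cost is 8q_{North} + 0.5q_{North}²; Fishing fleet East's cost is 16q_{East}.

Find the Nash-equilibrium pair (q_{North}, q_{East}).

Fishing fleet North's profit: π = q_{North}(48 − 2(q_{North} + q_{East})) − 8q_{North} − 0.5q_{North}².
∂π/∂q_{North} = 40 − 5q_{North} − 2q_{East} = 0, so q_{North} = 8 − 0.4q_{East}.
For East: ∂π/∂q_{East} = 32 − 4q_{East} − 2q_{North} = 0 ⇒ q_{East} = 8 − 0.5q_{North}.
Plugging q_{East} into North's best response: q_{North} = 8 − 0.4(8 − 0.5q_{North}) ⇒ 0.8q_{North} = 4.8, so q_{North} = 6.
Then q_{East} = 8 − 0.5·6 = 5.

6, 5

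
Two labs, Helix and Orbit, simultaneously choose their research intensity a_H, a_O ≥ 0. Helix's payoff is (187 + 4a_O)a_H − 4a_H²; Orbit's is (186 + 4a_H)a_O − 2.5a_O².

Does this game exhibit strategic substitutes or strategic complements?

strategic complements

Expanding Helix's payoff: 187a_H + 4a_Oa_H − 4a_H².
∂π/∂a_H = 187 + 4a_O − 8a_H = 0, so a_H = 23.375 + 0.5a_O.
The best-response slope da_H/da_O = 0.5 > 0: the reaction function is upward-sloping, so the choices are strategic complements.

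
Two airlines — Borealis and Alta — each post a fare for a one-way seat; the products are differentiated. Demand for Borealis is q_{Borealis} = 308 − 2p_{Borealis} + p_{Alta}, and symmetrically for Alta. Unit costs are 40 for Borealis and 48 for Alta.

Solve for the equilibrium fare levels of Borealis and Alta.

Borealis's profit: π = (p_{Borealis} − 40)(308 − 2p_{Borealis} + p_{Alta}).
∂π/∂p_{Borealis} = 388 − 4p_{Borealis} + p_{Alta} = 0 ⇒ p_{Borealis} = 97 + 0.25p_{Alta}.
Similarly p_{Alta} = 101 + 0.25p_{Borealis}.
Solving the two reaction functions simultaneously: (1 − (0.25)(0.25))p_{Borealis} = 97 + 0.25·101, so 0.9375p_{Borealis} = 122.25 and p_{Borealis} = 130.4.
Then p_{Alta} = 101 + 0.25·130.4 = 133.6.

130.4, 133.6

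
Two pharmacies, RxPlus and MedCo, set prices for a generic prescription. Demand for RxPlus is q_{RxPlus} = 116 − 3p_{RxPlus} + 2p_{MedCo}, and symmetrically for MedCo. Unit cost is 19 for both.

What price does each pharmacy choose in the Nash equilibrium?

43.25

RxPlus's profit: π = (p_{RxPlus} − 19)(116 − 3p_{RxPlus} + 2p_{MedCo}).
∂π/∂p_{RxPlus} = 173 − 6p_{RxPlus} + 2p_{MedCo} = 0 ⇒ p_{RxPlus} = 173/6 + (1/3)p_{MedCo}.
The game is symmetric, so in equilibrium p_{MedCo} = p_{RxPlus}: the reaction function gives (2/3)p_{RxPlus} = 173/6, hence p_{RxPlus} = 43.25.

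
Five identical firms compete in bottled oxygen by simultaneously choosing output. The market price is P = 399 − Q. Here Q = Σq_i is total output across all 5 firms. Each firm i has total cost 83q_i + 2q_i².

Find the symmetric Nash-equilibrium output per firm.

A representative firm's profit is π_i = q_i(399 − Q) − 83q_i − 2q_i², with Q = q_i + Σ_{j≠i} q_j.
First-order condition: 316 − 6q_i − Σ_{j≠i} q_j = 0.
With identical firms, set every q_j = q: then 316 − 6q − 4q = 0, i.e. q = 316/10 = 31.6.

31.6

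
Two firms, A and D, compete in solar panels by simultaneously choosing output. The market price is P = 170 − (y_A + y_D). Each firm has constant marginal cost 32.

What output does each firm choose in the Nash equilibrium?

Firm A's profit: π = y_A(170 − (y_A + y_D)) − 32y_A.
∂π/∂y_A = 138 − 2y_A − y_D = 0, so y_A = 69 − 0.5y_D.
By symmetry y_D = y_A; substituting into the reaction function, 1.5y_A = 69 and y_A = 46.

46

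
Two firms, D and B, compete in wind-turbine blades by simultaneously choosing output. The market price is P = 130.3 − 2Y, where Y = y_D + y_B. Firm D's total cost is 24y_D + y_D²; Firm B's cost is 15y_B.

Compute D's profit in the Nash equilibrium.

284.0187

Firm D's profit: π = y_D(130.3 − 2(y_D + y_B)) − 24y_D − y_D².
∂π/∂y_D = 106.3 − 6y_D − 2y_B = 0, so y_D = 1063/60 − (1/3)y_B.
For B: ∂π/∂y_B = 115.3 − 4y_B − 2y_D = 0 ⇒ y_B = 28.825 − 0.5y_D.
Substituting the second reaction function into the first: y_D = 1063/60 − (1/3)(28.825 − 0.5y_D), which gives (5/6)y_D = 973/120 ⇒ y_D = 9.73.
Then y_B = 28.825 − 0.5·9.73 = 23.96.
Price P = 130.3 − 2·33.69 = 62.92.
D's profit: (62.92 − 24)·9.73 − (9.73)² = 284.0187.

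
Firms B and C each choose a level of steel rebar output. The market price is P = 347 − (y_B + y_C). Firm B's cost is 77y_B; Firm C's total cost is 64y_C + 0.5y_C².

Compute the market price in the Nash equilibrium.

Firm B's profit: π = y_B(347 − (y_B + y_C)) − 77y_B.
∂π/∂y_B = 270 − 2y_B − y_C = 0, so y_B = 135 − 0.5y_C.
For C: ∂π/∂y_C = 283 − 3y_C − y_B = 0 ⇒ y_C = 283/3 − (1/3)y_B.
Solving the two reaction functions simultaneously: (1 − (−0.5)(−1/3))y_B = 135 − 0.5·(283/3), so (5/6)y_B = 527/6 and y_B = 105.4.
Then y_C = 283/3 − (1/3)·105.4 = 59.2.
Equilibrium price: P = 347 − 164.6 = 182.4.

182.4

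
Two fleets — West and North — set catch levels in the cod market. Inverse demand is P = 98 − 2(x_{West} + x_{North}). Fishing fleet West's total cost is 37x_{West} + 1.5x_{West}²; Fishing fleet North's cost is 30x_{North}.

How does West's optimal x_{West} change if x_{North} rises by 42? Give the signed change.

-12

Fishing fleet West's profit: π = x_{West}(98 − 2(x_{West} + x_{North})) − 37x_{West} − 1.5x_{West}².
∂π/∂x_{West} = 61 − 7x_{West} − 2x_{North} = 0, so x_{West} = 61/7 − (2/7)x_{North}.
The reaction-function slope is −2/7, so a 42-unit rise in x_{North} moves x_{West} by −2/7 × 42 = −12. West's best response falls — the actions are strategic substitutes.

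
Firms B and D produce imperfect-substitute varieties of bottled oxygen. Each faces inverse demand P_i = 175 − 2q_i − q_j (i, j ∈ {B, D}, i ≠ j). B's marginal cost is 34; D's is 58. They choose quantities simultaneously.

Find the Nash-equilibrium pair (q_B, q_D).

29.8, 21.8

Firm B's profit: π = q_B(175 − 2q_B − q_D) − 34q_B.
∂π/∂q_B = 141 − 4q_B − q_D = 0 ⇒ q_B = 35.25 − 0.25q_D.
Similarly q_D = 29.25 − 0.25q_B.
Substituting the second reaction function into the first: q_B = 35.25 − 0.25(29.25 − 0.25q_B), which gives 0.9375q_B = 27.9375 ⇒ q_B = 29.8.
Then q_D = 29.25 − 0.25·29.8 = 21.8.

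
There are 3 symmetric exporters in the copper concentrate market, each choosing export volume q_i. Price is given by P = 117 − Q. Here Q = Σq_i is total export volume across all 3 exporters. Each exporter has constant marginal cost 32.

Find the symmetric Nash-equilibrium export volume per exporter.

A representative exporter's profit is π_i = q_i(117 − Q) − 32q_i, with Q = q_i + Σ_{j≠i} q_j.
First-order condition: 85 − 2q_i − Σ_{j≠i} q_j = 0.
With identical exporters, set every q_j = q: then 85 − 2q − 2q = 0, i.e. q = 85/4 = 21.25.

21.25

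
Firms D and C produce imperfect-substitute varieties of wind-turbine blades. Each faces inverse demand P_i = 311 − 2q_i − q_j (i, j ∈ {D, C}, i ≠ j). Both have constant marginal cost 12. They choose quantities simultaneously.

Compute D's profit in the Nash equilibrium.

7152.08

Firm D's profit: π = q_D(311 − 2q_D − q_C) − 12q_D.
∂π/∂q_D = 299 − 4q_D − q_C = 0 ⇒ q_D = 74.75 − 0.25q_C.
Setting q_D = q_C in the reaction function: q_D = 74.75 − 0.25q_D, so q_D = 74.75 / 1.25 = 59.8.
P_D = 311 − 2·59.8 − 59.8 = 131.6.
Profit = (131.6 − 12)·59.8 = 7152.08.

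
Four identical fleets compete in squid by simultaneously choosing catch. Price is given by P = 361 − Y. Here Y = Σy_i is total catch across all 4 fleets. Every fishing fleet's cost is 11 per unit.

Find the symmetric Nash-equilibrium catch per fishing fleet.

A representative fishing fleet's profit is π_i = y_i(361 − Y) − 11y_i, with Y = y_i + Σ_{j≠i} y_j.
First-order condition: 350 − 2y_i − Σ_{j≠i} y_j = 0.
With identical fishing fleets, set every y_j = y: then 350 − 2y − 3y = 0, i.e. y = 350/5 = 70.

70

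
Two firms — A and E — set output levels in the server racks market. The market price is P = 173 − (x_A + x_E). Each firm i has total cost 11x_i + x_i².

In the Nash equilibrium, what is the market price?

108.2

Firm A's profit: π = x_A(173 − (x_A + x_E)) − 11x_A − x_A².
∂π/∂x_A = 162 − 4x_A − x_E = 0, so x_A = 40.5 − 0.25x_E.
By symmetry x_E = x_A; substituting into the reaction function, 1.25x_A = 40.5 and x_A = 32.4.
Equilibrium price: P = 173 − 64.8 = 108.2.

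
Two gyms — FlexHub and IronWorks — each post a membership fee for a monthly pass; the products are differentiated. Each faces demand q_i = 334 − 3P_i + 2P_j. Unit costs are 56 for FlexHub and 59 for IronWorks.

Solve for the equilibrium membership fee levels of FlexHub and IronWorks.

126.0625, 127.1875

FlexHub's profit: π = (P_{FlexHub} − 56)(334 − 3P_{FlexHub} + 2P_{IronWorks}).
∂π/∂P_{FlexHub} = 502 − 6P_{FlexHub} + 2P_{IronWorks} = 0 ⇒ P_{FlexHub} = 251/3 + (1/3)P_{IronWorks}.
Similarly P_{IronWorks} = 511/6 + (1/3)P_{FlexHub}.
Substituting the second reaction function into the first: P_{FlexHub} = 251/3 + (1/3)(511/6 + (1/3)P_{FlexHub}), which gives (8/9)P_{FlexHub} = 2017/18 ⇒ P_{FlexHub} = 126.0625.
Then P_{IronWorks} = 511/6 + (1/3)·126.0625 = 127.1875.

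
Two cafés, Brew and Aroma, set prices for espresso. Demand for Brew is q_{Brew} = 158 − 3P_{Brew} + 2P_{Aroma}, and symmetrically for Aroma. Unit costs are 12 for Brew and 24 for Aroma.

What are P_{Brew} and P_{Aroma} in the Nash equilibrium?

Brew's profit: π = (P_{Brew} − 12)(158 − 3P_{Brew} + 2P_{Aroma}).
∂π/∂P_{Brew} = 194 − 6P_{Brew} + 2P_{Aroma} = 0 ⇒ P_{Brew} = 97/3 + (1/3)P_{Aroma}.
Similarly P_{Aroma} = 115/3 + (1/3)P_{Brew}.
Solving the two reaction functions simultaneously: (1 − (1/3)(1/3))P_{Brew} = 97/3 + (1/3)·(115/3), so (8/9)P_{Brew} = 406/9 and P_{Brew} = 50.75.
Then P_{Aroma} = 115/3 + (1/3)·50.75 = 55.25.

50.75, 55.25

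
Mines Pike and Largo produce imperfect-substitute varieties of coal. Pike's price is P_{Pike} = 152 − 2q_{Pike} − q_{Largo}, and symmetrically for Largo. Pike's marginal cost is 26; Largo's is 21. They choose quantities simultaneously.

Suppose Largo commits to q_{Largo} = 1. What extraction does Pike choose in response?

Mine Pike's profit: π = q_{Pike}(152 − 2q_{Pike} − q_{Largo}) − 26q_{Pike}.
∂π/∂q_{Pike} = 126 − 4q_{Pike} − q_{Largo} = 0 ⇒ q_{Pike} = 31.5 − 0.25q_{Largo}.
At q_{Largo} = 1: q_{Pike} = 31.5 − 0.25·1 = 31.25.

31.25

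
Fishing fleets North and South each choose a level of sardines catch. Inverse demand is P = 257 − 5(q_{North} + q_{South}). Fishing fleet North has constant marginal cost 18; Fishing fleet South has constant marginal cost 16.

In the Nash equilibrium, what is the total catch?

Fishing fleet North's profit: π = q_{North}(257 − 5(q_{North} + q_{South})) − 18q_{North}.
∂π/∂q_{North} = 239 − 10q_{North} − 5q_{South} = 0, so q_{North} = 23.9 − 0.5q_{South}.
By the same steps for South: q_{South} = 24.1 − 0.5q_{North}.
Solving the two reaction functions simultaneously: (1 − (−0.5)(−0.5))q_{North} = 23.9 − 0.5·24.1, so 0.75q_{North} = 11.85 and q_{North} = 15.8.
Then q_{South} = 24.1 − 0.5·15.8 = 16.2.
Total catch: 15.8 + 16.2 = 32.

32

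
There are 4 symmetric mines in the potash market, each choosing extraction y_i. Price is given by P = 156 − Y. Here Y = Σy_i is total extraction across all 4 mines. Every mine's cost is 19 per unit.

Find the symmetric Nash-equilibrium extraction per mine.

27.4

A representative mine's profit is π_i = y_i(156 − Y) − 19y_i, with Y = y_i + Σ_{j≠i} y_j.
First-order condition: 137 − 2y_i − Σ_{j≠i} y_j = 0.
Imposing symmetry (y_j = y for all j) turns Σ_{j≠i} y_j into 3y, so 137 = 5y and y = 27.4.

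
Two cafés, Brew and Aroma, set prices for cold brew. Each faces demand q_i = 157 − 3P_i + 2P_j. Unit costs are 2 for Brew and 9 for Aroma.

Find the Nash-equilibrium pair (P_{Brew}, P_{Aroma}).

Brew's profit: π = (P_{Brew} − 2)(157 − 3P_{Brew} + 2P_{Aroma}).
∂π/∂P_{Brew} = 163 − 6P_{Brew} + 2P_{Aroma} = 0 ⇒ P_{Brew} = 163/6 + (1/3)P_{Aroma}.
Similarly P_{Aroma} = 92/3 + (1/3)P_{Brew}.
Plugging P_{Aroma} into Brew's best response: P_{Brew} = 163/6 + (1/3)(92/3 + (1/3)P_{Brew}) ⇒ (8/9)P_{Brew} = 673/18, so P_{Brew} = 42.0625.
Then P_{Aroma} = 92/3 + (1/3)·42.0625 = 44.6875.

42.0625, 44.6875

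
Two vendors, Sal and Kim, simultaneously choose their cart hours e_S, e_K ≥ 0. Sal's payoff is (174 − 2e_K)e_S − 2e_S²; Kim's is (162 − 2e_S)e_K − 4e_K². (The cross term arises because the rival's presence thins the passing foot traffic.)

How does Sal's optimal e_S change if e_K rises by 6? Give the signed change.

Expanding Sal's payoff: 174e_S − 2e_Ke_S − 2e_S².
∂π/∂e_S = 174 − 2e_K − 4e_S = 0, so e_S = 43.5 − 0.5e_K.
The reaction-function slope is −0.5, so a 6-unit rise in e_K moves e_S by −0.5 × 6 = −3. Sal's best response falls — the actions are strategic substitutes.

-3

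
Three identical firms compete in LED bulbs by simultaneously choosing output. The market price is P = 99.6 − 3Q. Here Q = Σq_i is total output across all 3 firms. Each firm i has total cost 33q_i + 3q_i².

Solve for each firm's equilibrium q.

A representative firm's profit is π_i = q_i(99.6 − 3Q) − 33q_i − 3q_i², with Q = q_i + Σ_{j≠i} q_j.
First-order condition: 66.6 − 12q_i − 3Σ_{j≠i} q_j = 0.
With identical firms, set every q_j = q: then 66.6 − 12q − 6q = 0, i.e. q = 66.6/18 = 3.7.

3.7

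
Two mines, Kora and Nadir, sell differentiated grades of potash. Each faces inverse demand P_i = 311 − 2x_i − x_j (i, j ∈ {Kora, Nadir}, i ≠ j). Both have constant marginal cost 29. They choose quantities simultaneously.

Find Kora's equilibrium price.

141.8

Mine Kora's profit: π = x_{Kora}(311 − 2x_{Kora} − x_{Nadir}) − 29x_{Kora}.
∂π/∂x_{Kora} = 282 − 4x_{Kora} − x_{Nadir} = 0 ⇒ x_{Kora} = 70.5 − 0.25x_{Nadir}.
By symmetry x_{Nadir} = x_{Kora}; substituting into the reaction function, 1.25x_{Kora} = 70.5 and x_{Kora} = 56.4.
P_{Kora} = 311 − 2·56.4 − 56.4 = 141.8.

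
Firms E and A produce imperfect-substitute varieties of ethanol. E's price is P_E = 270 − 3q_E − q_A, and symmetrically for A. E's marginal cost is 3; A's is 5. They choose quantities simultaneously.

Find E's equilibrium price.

Firm E's profit: π = q_E(270 − 3q_E − q_A) − 3q_E.
∂π/∂q_E = 267 − 6q_E − q_A = 0 ⇒ q_E = 44.5 − (1/6)q_A.
Similarly q_A = 265/6 − (1/6)q_E.
Substituting the second reaction function into the first: q_E = 44.5 − (1/6)(265/6 − (1/6)q_E), which gives (35/36)q_E = 1337/36 ⇒ q_E = 38.2.
Then q_A = 265/6 − (1/6)·38.2 = 37.8.
P_E = 270 − 3·38.2 − 37.8 = 117.6.

117.6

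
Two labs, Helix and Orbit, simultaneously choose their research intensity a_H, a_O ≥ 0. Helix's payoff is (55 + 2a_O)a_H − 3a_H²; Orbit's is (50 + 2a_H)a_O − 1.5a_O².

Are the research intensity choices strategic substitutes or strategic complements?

strategic complements

Expanding Helix's payoff: 55a_H + 2a_Oa_H − 3a_H².
∂π/∂a_H = 55 + 2a_O − 6a_H = 0, so a_H = 55/6 + (1/3)a_O.
The best-response slope da_H/da_O = 1/3 > 0: the reaction function is upward-sloping, so the choices are strategic complements.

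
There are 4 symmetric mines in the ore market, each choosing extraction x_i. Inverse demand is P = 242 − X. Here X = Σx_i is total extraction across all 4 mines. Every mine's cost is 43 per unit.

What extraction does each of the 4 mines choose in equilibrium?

A representative mine's profit is π_i = x_i(242 − X) − 43x_i, with X = x_i + Σ_{j≠i} x_j.
First-order condition: 199 − 2x_i − Σ_{j≠i} x_j = 0.
Imposing symmetry (x_j = x for all j) turns Σ_{j≠i} x_j into 3x, so 199 = 5x and x = 39.8.

39.8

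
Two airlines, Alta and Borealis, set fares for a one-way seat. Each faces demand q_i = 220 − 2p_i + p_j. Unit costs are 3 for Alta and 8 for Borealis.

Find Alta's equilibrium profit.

Alta's profit: π = (p_{Alta} − 3)(220 − 2p_{Alta} + p_{Borealis}).
∂π/∂p_{Alta} = 226 − 4p_{Alta} + p_{Borealis} = 0 ⇒ p_{Alta} = 56.5 + 0.25p_{Borealis}.
Similarly p_{Borealis} = 59 + 0.25p_{Alta}.
Plugging p_{Borealis} into Alta's best response: p_{Alta} = 56.5 + 0.25(59 + 0.25p_{Alta}) ⇒ 0.9375p_{Alta} = 71.25, so p_{Alta} = 76.
Then p_{Borealis} = 59 + 0.25·76 = 78.
q_{Alta} = 220 − 2·76 + 78 = 146.
Profit = (76 − 3)·146 = 10658.

10658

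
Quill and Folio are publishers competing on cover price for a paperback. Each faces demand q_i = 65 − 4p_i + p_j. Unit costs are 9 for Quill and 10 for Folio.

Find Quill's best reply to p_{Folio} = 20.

15.125

Quill's profit: π = (p_{Quill} − 9)(65 − 4p_{Quill} + p_{Folio}).
∂π/∂p_{Quill} = 101 − 8p_{Quill} + p_{Folio} = 0 ⇒ p_{Quill} = 12.625 + 0.125p_{Folio}.
At p_{Folio} = 20: p_{Quill} = 12.625 + 0.125·20 = 15.125.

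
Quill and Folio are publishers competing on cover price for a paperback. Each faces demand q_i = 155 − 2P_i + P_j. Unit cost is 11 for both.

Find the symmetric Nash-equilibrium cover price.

59

Quill's profit: π = (P_{Quill} − 11)(155 − 2P_{Quill} + P_{Folio}).
∂π/∂P_{Quill} = 177 − 4P_{Quill} + P_{Folio} = 0 ⇒ P_{Quill} = 44.25 + 0.25P_{Folio}.
Setting P_{Quill} = P_{Folio} in the reaction function: P_{Quill} = 44.25 + 0.25P_{Quill}, so P_{Quill} = 44.25 / 0.75 = 59.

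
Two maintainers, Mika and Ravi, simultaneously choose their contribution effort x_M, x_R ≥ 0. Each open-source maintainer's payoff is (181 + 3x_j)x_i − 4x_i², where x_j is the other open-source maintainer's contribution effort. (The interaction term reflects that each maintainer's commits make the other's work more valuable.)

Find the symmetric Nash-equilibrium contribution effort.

Mika's payoff is (181 + 3x_R)x_M − 4x_M².
∂π/∂x_M = 181 + 3x_R − 8x_M = 0, so x_M = 22.625 + 0.375x_R.
By symmetry x_R = x_M; substituting into the reaction function, 0.625x_M = 22.625 and x_M = 36.2.

36.2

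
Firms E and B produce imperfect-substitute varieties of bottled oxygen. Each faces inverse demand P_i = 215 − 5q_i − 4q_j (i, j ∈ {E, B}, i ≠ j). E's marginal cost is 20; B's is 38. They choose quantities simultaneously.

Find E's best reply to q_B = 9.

Firm E's profit: π = q_E(215 − 5q_E − 4q_B) − 20q_E.
∂π/∂q_E = 195 − 10q_E − 4q_B = 0 ⇒ q_E = 19.5 − 0.4q_B.
At q_B = 9: q_E = 19.5 − 0.4·9 = 15.9.

15.9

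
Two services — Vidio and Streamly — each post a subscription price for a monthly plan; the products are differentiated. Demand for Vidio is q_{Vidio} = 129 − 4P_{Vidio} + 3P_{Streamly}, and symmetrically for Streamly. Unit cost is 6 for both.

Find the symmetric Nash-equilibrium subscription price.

Vidio's profit: π = (P_{Vidio} − 6)(129 − 4P_{Vidio} + 3P_{Streamly}).
∂π/∂P_{Vidio} = 153 − 8P_{Vidio} + 3P_{Streamly} = 0 ⇒ P_{Vidio} = 19.125 + 0.375P_{Streamly}.
Setting P_{Vidio} = P_{Streamly} in the reaction function: P_{Vidio} = 19.125 + 0.375P_{Vidio}, so P_{Vidio} = 19.125 / 0.625 = 30.6.

30.6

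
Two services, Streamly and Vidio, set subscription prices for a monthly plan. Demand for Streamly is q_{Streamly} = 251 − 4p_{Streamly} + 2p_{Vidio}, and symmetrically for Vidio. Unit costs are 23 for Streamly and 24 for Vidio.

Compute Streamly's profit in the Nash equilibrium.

4705.96

Streamly's profit: π = (p_{Streamly} − 23)(251 − 4p_{Streamly} + 2p_{Vidio}).
∂π/∂p_{Streamly} = 343 − 8p_{Streamly} + 2p_{Vidio} = 0 ⇒ p_{Streamly} = 42.875 + 0.25p_{Vidio}.
Similarly p_{Vidio} = 43.375 + 0.25p_{Streamly}.
Substituting the second reaction function into the first: p_{Streamly} = 42.875 + 0.25(43.375 + 0.25p_{Streamly}), which gives 0.9375p_{Streamly} = 1719/32 ⇒ p_{Streamly} = 57.3.
Then p_{Vidio} = 43.375 + 0.25·57.3 = 57.7.
q_{Streamly} = 251 − 4·57.3 + 2·57.7 = 137.2.
Profit = (57.3 − 23)·137.2 = 4705.96.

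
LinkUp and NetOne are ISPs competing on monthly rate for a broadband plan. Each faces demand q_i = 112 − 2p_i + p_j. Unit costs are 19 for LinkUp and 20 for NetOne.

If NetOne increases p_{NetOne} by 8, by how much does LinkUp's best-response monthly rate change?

2

LinkUp's profit: π = (p_{LinkUp} − 19)(112 − 2p_{LinkUp} + p_{NetOne}).
∂π/∂p_{LinkUp} = 150 − 4p_{LinkUp} + p_{NetOne} = 0 ⇒ p_{LinkUp} = 37.5 + 0.25p_{NetOne}.
The reaction-function slope is 0.25, so an 8-unit rise in p_{NetOne} moves p_{LinkUp} by 0.25 × 8 = 2. LinkUp's best response rises — the actions are strategic complements.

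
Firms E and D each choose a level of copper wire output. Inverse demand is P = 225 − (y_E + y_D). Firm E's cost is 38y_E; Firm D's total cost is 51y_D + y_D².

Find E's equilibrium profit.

6724

Firm E's profit: π = y_E(225 − (y_E + y_D)) − 38y_E.
∂π/∂y_E = 187 − 2y_E − y_D = 0, so y_E = 93.5 − 0.5y_D.
For D: ∂π/∂y_D = 174 − 4y_D − y_E = 0 ⇒ y_D = 43.5 − 0.25y_E.
Solving the two reaction functions simultaneously: (1 − (−0.5)(−0.25))y_E = 93.5 − 0.5·43.5, so 0.875y_E = 71.75 and y_E = 82.
Then y_D = 43.5 − 0.25·82 = 23.
Price P = 225 − 105 = 120.
E's profit: (120 − 38)·82 = 6724.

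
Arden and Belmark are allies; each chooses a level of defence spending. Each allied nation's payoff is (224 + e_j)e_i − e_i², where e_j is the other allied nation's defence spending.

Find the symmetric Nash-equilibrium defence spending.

Arden's payoff is (224 + e_B)e_A − e_A².
∂π/∂e_A = 224 + e_B − 2e_A = 0, so e_A = 112 + 0.5e_B.
Setting e_A = e_B in the reaction function: e_A = 112 + 0.5e_A, so e_A = 112 / 0.5 = 224.

224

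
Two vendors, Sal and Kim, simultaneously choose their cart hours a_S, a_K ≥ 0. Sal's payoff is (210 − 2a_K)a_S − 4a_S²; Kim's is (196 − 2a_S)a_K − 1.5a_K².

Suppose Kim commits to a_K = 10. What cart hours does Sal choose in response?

Expanding Sal's payoff: 210a_S − 2a_Ka_S − 4a_S².
∂π/∂a_S = 210 − 2a_K − 8a_S = 0, so a_S = 26.25 − 0.25a_K.
At a_K = 10: a_S = 26.25 − 0.25·10 = 23.75.

23.75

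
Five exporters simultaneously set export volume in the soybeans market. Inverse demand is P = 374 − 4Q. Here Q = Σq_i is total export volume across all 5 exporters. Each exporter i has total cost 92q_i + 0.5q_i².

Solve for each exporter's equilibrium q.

11.28

A representative exporter's profit is π_i = q_i(374 − 4Q) − 92q_i − 0.5q_i², with Q = q_i + Σ_{j≠i} q_j.
First-order condition: 282 − 9q_i − 4Σ_{j≠i} q_j = 0.
In a symmetric equilibrium every exporter chooses the same q, so Σ_{j≠i} q_j = 4q. The condition becomes 282 − 25q = 0, giving q = 282/25 = 11.28.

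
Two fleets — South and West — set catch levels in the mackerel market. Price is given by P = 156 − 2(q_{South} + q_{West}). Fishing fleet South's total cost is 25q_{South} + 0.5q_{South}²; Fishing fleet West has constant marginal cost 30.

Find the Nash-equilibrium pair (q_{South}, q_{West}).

17, 23

Fishing fleet South's profit: π = q_{South}(156 − 2(q_{South} + q_{West})) − 25q_{South} − 0.5q_{South}².
∂π/∂q_{South} = 131 − 5q_{South} − 2q_{West} = 0, so q_{South} = 26.2 − 0.4q_{West}.
For West: ∂π/∂q_{West} = 126 − 4q_{West} − 2q_{South} = 0 ⇒ q_{West} = 31.5 − 0.5q_{South}.
Plugging q_{West} into South's best response: q_{South} = 26.2 − 0.4(31.5 − 0.5q_{South}) ⇒ 0.8q_{South} = 13.6, so q_{South} = 17.
Then q_{West} = 31.5 − 0.5·17 = 23.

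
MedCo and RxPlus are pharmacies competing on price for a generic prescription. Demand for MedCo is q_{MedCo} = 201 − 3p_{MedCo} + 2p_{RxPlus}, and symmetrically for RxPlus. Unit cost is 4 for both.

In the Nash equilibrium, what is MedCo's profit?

7276.6875

MedCo's profit: π = (p_{MedCo} − 4)(201 − 3p_{MedCo} + 2p_{RxPlus}).
∂π/∂p_{MedCo} = 213 − 6p_{MedCo} + 2p_{RxPlus} = 0 ⇒ p_{MedCo} = 35.5 + (1/3)p_{RxPlus}.
Setting p_{MedCo} = p_{RxPlus} in the reaction function: p_{MedCo} = 35.5 + (1/3)p_{MedCo}, so p_{MedCo} = 35.5 / (2/3) = 53.25.
q_{MedCo} = 201 − 3·53.25 + 2·53.25 = 147.75.
Profit = (53.25 − 4)·147.75 = 7276.6875.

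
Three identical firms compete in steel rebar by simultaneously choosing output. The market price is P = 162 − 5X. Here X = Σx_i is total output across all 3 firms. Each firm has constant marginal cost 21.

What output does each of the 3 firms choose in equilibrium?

A representative firm's profit is π_i = x_i(162 − 5X) − 21x_i, with X = x_i + Σ_{j≠i} x_j.
First-order condition: 141 − 10x_i − 5Σ_{j≠i} x_j = 0.
Imposing symmetry (x_j = x for all j) turns Σ_{j≠i} x_j into 2x, so 141 = 20x and x = 7.05.

7.05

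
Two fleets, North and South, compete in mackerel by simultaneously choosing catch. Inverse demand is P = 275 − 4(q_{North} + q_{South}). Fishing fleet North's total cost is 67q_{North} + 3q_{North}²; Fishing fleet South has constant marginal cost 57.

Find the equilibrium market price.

Fishing fleet North's profit: π = q_{North}(275 − 4(q_{North} + q_{South})) − 67q_{North} − 3q_{North}².
∂π/∂q_{North} = 208 − 14q_{North} − 4q_{South} = 0, so q_{North} = 104/7 − (2/7)q_{South}.
For South: ∂π/∂q_{South} = 218 − 8q_{South} − 4q_{North} = 0 ⇒ q_{South} = 27.25 − 0.5q_{North}.
Plugging q_{South} into North's best response: q_{North} = 104/7 − (2/7)(27.25 − 0.5q_{North}) ⇒ (6/7)q_{North} = 99/14, so q_{North} = 8.25.
Then q_{South} = 27.25 − 0.5·8.25 = 23.125.
Equilibrium price: P = 275 − 4·31.375 = 149.5.

149.5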